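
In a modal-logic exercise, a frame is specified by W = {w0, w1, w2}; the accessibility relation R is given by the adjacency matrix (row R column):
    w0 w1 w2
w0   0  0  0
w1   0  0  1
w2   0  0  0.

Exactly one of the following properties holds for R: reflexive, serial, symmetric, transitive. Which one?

Reflexive: no — w0 is not related to itself.
Serial: no — w0 has no R-successor.
Symmetric: no — w1 R w2 but not w2 R w1.
Transitive: yes — every two-step R-path is closed by a direct edge.
Only transitive holds.

transitive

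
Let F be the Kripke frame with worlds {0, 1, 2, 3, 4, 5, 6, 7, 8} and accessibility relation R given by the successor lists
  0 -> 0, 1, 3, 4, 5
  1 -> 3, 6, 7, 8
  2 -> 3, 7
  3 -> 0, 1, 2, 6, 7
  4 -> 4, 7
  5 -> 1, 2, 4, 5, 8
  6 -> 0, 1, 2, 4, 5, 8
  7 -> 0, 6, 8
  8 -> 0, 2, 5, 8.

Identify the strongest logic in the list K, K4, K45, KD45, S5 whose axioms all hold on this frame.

K

Transitive (axiom 4): no — 0 R 1 and 1 R 6, but not 0 R 6.
Euclidean (axiom 5): no — 0 R 1 and 0 R 4, but not 1 R 4.
Serial (axiom D): yes — every world has a successor (e.g. 0 R 0).
Reflexive (axiom T): no — 1 is not related to itself.
So F validates K; K4 would additionally require R to be transitive. The strongest is K.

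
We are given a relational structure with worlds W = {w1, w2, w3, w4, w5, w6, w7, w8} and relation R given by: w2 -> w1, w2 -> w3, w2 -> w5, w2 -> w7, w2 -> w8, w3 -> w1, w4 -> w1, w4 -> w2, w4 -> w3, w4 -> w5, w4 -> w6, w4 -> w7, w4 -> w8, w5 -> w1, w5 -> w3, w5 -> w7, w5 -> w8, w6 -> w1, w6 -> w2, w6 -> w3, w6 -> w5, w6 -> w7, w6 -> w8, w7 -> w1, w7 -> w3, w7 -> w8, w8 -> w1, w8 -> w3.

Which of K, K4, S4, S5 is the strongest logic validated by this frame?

Transitive (axiom 4): yes — every two-step R-path is closed by a direct edge.
Reflexive (axiom T): no — w1 is not related to itself.
Euclidean (axiom 5): no — w2 R w1 and w2 R w3, but not w1 R w3.
So F validates K, K4; S4 would additionally require R to be reflexive. The strongest is K4.

K4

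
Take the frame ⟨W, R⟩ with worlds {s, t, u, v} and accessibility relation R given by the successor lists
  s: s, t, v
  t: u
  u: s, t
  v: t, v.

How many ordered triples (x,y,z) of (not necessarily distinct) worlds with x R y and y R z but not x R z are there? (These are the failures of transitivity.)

6

Enumerating: (s,t,u), (t,u,s), (t,u,t), (u,s,v), (u,t,u), (v,t,u).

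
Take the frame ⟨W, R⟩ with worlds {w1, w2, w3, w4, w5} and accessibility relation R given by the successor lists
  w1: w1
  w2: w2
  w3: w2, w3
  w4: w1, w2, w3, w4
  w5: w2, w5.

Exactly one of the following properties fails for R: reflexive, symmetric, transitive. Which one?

Reflexive: yes — every world is R-related to itself.
Symmetric: no — w3 R w2 but not w2 R w3.
Transitive: yes — every two-step R-path is closed by a direct edge.
Only symmetric fails.

symmetric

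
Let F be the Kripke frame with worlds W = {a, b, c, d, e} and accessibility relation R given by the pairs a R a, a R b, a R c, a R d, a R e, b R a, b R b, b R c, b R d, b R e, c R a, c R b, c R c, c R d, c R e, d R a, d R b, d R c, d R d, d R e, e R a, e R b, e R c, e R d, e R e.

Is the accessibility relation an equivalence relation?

Reflexive: yes — every world is R-related to itself.
Symmetric: yes — every pair in R has its reverse in R.
Transitive: yes — every two-step R-path is closed by a direct edge.
So R is an equivalence relation.

Yes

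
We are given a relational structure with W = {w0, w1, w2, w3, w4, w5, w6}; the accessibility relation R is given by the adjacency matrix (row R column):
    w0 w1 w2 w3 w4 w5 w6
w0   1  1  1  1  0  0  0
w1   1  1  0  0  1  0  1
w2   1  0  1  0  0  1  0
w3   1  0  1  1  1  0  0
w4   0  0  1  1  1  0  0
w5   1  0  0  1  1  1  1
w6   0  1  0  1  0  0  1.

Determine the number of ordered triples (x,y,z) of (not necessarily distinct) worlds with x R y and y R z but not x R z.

29

Enumerating: (w0,w1,w4), (w0,w1,w6), (w0,w2,w5), (w0,w3,w4), (w1,w0,w2), (w1,w0,w3), (w1,w4,w2), (w1,w4,w3), (w1,w6,w3), (w2,w0,w1), (w2,w0,w3), (w2,w5,w3), … and 17 more.
Total: 29.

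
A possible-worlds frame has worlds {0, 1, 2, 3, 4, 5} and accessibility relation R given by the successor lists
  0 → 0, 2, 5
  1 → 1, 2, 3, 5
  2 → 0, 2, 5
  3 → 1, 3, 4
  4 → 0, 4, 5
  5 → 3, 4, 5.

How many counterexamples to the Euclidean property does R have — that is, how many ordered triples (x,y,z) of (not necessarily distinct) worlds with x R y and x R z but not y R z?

Enumerating: (0,5,0), (0,5,2), (1,2,1), (1,2,3), (1,3,2), (1,3,5), (1,5,1), (1,5,2), (2,5,0), (2,5,2), (3,1,4), (3,4,1), (3,4,3), (4,0,4), (4,5,0), (5,3,5), (5,4,3).

17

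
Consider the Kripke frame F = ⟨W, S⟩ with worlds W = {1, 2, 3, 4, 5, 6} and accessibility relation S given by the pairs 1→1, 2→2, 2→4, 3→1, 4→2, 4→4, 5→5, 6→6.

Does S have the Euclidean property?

Yes

Euclidean: yes — any two successors of a common world are S-related.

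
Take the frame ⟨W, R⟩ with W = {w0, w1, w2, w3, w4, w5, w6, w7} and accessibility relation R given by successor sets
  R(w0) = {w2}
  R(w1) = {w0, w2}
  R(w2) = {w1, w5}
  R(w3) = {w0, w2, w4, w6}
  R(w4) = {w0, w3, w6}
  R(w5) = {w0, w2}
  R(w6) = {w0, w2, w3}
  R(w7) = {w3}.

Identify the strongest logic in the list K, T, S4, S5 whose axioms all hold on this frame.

Reflexive (axiom T): no — w0 is not related to itself.
Transitive (axiom 4): no — w0 R w2 and w2 R w1, but not w0 R w1.
Euclidean (axiom 5): no — w1 R w2 and w1 R w0, but not w2 R w0.
So F validates K; T would additionally require R to be reflexive. The strongest is K.

K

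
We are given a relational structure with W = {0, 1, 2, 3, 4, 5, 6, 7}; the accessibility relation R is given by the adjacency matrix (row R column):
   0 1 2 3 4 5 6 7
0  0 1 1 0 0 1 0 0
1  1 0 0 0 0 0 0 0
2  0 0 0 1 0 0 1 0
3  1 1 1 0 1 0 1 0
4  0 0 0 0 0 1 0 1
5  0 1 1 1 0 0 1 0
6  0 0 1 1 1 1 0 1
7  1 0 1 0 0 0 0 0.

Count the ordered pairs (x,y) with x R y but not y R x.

Enumerating: (0,2), (0,5), (3,0), (3,1), (3,4), (4,5), (4,7), (5,1), (5,2), (5,3), (6,4), (6,7), (7,0), (7,2).

14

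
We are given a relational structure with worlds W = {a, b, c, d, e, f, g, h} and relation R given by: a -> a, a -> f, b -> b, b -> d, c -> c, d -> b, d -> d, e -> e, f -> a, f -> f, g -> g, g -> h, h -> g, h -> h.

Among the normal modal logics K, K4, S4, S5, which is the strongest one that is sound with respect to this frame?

Transitive (axiom 4): yes — every two-step R-path is closed by a direct edge.
Reflexive (axiom T): yes — every world is R-related to itself.
Euclidean (axiom 5): yes — any two successors of a common world are R-related.
So F validates K, K4, S4, S5. The strongest is S5.

S5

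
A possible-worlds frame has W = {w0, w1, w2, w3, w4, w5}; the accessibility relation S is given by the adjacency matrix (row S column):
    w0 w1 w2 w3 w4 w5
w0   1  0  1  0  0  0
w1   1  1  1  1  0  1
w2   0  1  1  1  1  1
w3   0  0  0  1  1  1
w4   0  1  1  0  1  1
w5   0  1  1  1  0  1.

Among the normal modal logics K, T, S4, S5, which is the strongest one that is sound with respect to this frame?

T

Reflexive (axiom T): yes — every world is S-related to itself.
Transitive (axiom 4): no — w0 S w2 and w2 S w1, but not w0 S w1.
Euclidean (axiom 5): no — w1 S w0 and w1 S w3, but not w0 S w3.
So F validates K, T; S4 would additionally require S to be transitive. The strongest is T.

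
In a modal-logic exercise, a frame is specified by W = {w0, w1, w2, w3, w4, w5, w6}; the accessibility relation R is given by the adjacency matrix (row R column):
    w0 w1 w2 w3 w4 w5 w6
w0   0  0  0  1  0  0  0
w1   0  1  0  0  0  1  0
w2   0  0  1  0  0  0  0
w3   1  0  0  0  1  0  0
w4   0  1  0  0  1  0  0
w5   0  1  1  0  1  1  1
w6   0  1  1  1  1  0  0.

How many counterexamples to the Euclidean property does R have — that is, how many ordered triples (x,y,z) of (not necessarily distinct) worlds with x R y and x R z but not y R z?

Enumerating: (w0,w3,w3), (w3,w0,w0), (w3,w0,w4), (w3,w4,w0), (w4,w1,w4), (w5,w1,w2), (w5,w1,w4), (w5,w1,w6), (w5,w2,w1), (w5,w2,w4), (w5,w2,w5), (w5,w2,w6), … and 16 more.
Total: 28.

28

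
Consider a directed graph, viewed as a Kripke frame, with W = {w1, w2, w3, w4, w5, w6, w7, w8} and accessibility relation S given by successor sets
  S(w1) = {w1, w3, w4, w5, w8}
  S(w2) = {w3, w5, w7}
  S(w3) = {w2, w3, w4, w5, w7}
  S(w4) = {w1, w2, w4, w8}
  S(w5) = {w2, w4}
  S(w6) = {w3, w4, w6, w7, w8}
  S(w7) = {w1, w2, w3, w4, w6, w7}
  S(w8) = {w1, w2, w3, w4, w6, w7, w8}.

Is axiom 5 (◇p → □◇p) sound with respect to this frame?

No

The schema 5 characterises exactly the Euclidean frames.
Euclidean: no — w1 S w3 and w1 S w8, but not w3 S w8.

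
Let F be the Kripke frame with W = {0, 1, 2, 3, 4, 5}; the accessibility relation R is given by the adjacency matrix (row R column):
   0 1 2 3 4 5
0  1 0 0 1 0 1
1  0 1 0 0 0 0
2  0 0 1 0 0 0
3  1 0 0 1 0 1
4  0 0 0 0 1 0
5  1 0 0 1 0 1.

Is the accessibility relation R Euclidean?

Yes

Euclidean: yes — any two successors of a common world are R-related.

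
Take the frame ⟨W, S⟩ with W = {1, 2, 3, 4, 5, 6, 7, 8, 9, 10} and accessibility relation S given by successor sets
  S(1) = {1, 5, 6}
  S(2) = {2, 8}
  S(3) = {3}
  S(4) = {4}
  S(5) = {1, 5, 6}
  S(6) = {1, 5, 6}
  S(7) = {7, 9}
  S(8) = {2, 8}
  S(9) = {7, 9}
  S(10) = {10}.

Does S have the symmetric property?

Symmetric: yes — every pair in S has its reverse in S.

Yes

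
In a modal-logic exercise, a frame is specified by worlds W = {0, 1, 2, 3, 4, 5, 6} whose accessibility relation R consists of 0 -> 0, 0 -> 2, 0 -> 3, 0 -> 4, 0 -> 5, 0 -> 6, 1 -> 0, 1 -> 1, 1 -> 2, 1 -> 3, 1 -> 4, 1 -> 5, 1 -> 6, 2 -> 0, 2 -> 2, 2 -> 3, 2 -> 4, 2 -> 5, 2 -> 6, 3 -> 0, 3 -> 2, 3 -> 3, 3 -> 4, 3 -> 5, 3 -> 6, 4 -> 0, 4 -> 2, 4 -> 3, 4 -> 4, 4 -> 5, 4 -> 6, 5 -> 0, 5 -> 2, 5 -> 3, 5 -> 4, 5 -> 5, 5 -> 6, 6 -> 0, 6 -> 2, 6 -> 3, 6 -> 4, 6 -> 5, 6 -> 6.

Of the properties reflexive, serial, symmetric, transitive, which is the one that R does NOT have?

symmetric

Reflexive: yes — every world is R-related to itself.
Serial: yes — every world has a successor (e.g. 0 R 0).
Symmetric: no — 1 R 0 but not 0 R 1.
Transitive: yes — every two-step R-path is closed by a direct edge.
Only symmetric fails.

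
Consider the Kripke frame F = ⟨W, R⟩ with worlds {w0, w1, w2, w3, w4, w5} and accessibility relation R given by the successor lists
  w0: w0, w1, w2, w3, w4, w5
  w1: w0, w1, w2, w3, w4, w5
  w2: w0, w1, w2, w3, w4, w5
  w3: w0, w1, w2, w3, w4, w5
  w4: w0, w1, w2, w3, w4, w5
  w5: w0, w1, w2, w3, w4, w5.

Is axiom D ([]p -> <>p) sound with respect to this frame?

Yes

By correspondence theory, D is valid on a frame iff R is serial.
Serial: yes — every world has a successor (e.g. w0 R w0).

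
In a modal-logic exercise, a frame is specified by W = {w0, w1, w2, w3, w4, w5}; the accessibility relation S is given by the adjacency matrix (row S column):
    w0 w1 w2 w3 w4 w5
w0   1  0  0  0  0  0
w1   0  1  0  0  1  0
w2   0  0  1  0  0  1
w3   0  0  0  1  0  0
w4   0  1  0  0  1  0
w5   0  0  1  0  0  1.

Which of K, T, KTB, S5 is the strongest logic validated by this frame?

Reflexive (axiom T): yes — every world is S-related to itself.
Symmetric (axiom B): yes — every pair in S has its reverse in S.
Euclidean (axiom 5): yes — any two successors of a common world are S-related.
So F validates K, T, KTB, S5. The strongest is S5.

S5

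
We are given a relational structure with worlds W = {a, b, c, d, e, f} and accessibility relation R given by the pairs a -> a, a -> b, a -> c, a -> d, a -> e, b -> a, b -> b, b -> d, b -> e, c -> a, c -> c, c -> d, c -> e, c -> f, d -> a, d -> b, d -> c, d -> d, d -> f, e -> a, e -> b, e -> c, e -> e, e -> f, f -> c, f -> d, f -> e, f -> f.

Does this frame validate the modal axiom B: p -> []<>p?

Axiom B corresponds to the accessibility relation being symmetric.
Symmetric: yes — every pair in R has its reverse in R.

Yes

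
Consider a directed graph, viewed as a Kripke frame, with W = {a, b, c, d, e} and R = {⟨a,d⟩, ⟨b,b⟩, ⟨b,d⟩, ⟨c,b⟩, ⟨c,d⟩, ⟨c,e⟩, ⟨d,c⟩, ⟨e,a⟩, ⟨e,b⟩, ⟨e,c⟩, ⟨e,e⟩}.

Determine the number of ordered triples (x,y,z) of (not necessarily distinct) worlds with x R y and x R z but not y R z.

Enumerating: (a,d,d), (b,d,b), (b,d,d), (c,b,e), (c,d,b), (c,d,d), (c,d,e), (c,e,d), (d,c,c), (e,a,a), (e,a,b), (e,a,c), (e,a,e), (e,b,a), (e,b,c), (e,b,e), (e,c,a), (e,c,c).

18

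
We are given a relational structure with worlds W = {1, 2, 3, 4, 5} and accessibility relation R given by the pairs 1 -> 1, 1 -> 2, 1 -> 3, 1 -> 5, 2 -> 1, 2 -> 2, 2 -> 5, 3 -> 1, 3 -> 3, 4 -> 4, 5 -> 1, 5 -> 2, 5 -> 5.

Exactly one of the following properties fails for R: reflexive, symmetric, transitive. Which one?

Reflexive: yes — every world is R-related to itself.
Symmetric: yes — every pair in R has its reverse in R.
Transitive: no — 2 R 1 and 1 R 3, but not 2 R 3.
Only transitive fails.

transitive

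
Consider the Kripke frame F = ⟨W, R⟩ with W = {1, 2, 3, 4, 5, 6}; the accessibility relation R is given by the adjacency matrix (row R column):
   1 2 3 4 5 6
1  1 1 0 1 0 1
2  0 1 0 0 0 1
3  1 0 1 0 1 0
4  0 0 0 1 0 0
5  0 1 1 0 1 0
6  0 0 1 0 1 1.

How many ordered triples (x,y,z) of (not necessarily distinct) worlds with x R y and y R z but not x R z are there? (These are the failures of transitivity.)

12

Enumerating: (1,6,3), (1,6,5), (2,6,3), (2,6,5), (3,1,2), (3,1,4), (3,1,6), (3,5,2), (5,2,6), (5,3,1), (6,3,1), (6,5,2).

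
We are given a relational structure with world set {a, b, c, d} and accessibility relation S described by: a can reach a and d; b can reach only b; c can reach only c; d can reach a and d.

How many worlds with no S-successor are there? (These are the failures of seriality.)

0

S is serial; there are no such worlds.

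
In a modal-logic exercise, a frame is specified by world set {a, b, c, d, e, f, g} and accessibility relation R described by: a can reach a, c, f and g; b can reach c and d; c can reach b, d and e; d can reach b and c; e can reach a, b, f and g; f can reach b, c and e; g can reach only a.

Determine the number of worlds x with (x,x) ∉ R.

Enumerating: b, c, d, e, f, g.

6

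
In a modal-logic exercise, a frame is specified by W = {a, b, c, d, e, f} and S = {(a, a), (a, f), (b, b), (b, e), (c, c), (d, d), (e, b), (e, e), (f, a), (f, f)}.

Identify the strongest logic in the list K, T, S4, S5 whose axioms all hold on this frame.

S5

Reflexive (axiom T): yes — every world is S-related to itself.
Transitive (axiom 4): yes — every two-step S-path is closed by a direct edge.
Euclidean (axiom 5): yes — any two successors of a common world are S-related.
So F validates K, T, S4, S5. The strongest is S5.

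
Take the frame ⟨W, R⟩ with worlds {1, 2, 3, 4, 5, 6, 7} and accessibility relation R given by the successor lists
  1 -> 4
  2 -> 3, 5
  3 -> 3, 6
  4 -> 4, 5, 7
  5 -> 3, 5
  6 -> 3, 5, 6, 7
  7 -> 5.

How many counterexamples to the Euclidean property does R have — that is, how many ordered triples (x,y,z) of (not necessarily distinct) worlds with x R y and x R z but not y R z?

Enumerating: (2,3,5), (4,5,4), (4,5,7), (4,7,4), (4,7,7), (5,3,5), (6,3,5), (6,3,7), (6,5,6), (6,5,7), (6,7,3), (6,7,6), (6,7,7).

13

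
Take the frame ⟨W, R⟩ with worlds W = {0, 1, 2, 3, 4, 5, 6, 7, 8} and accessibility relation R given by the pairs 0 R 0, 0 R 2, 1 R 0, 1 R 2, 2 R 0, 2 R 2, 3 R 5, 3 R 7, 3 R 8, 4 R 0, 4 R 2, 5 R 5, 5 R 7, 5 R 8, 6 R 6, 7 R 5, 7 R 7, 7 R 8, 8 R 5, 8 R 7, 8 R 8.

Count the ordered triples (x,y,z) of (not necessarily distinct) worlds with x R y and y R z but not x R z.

0

R is transitive; there are no such tuples.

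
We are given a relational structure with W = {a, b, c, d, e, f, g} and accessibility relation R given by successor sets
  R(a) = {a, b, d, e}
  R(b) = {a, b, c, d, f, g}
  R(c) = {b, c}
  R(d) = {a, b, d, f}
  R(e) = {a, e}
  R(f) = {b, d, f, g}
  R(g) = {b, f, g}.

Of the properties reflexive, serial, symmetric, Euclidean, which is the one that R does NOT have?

Euclidean

Reflexive: yes — every world is R-related to itself.
Serial: yes — every world has a successor (e.g. a R a).
Symmetric: yes — every pair in R has its reverse in R.
Euclidean: no — a R b and a R e, but not b R e.
Only Euclidean fails.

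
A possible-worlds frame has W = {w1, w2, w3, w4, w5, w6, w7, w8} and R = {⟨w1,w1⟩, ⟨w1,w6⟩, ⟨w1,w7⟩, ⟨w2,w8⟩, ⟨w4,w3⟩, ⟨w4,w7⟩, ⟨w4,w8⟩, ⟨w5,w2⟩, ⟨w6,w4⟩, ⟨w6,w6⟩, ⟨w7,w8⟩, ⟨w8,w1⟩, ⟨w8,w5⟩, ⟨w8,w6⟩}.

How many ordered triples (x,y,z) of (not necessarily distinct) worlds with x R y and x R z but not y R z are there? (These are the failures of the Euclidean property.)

Enumerating: (w1,w6,w1), (w1,w6,w7), (w1,w7,w1), (w1,w7,w6), (w1,w7,w7), (w2,w8,w8), (w4,w3,w3), (w4,w3,w7), (w4,w3,w8), (w4,w7,w3), (w4,w7,w7), (w4,w8,w3), … and 12 more.
Total: 24.

24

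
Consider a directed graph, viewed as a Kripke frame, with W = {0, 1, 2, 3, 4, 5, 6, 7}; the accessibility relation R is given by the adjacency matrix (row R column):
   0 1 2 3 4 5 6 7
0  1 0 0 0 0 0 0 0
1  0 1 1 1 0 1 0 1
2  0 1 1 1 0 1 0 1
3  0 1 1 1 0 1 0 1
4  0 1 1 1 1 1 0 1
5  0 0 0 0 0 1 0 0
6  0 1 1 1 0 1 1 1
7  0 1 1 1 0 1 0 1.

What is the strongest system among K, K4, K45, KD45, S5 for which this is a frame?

K4

Transitive (axiom 4): yes — every two-step R-path is closed by a direct edge.
Euclidean (axiom 5): no — 1 R 5 and 1 R 2, but not 5 R 2.
Serial (axiom D): yes — every world has a successor (e.g. 0 R 0).
Reflexive (axiom T): yes — every world is R-related to itself.
So F validates K, K4; K45 would additionally require R to be Euclidean. The strongest is K4.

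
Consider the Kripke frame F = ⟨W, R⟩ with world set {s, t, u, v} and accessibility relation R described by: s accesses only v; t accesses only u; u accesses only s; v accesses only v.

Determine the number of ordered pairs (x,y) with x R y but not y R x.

Enumerating: (s,v), (t,u), (u,s).

3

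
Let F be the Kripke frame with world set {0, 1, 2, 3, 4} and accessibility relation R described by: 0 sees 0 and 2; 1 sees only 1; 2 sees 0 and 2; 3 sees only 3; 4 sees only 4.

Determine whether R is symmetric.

Yes

Symmetric: yes — every pair in R has its reverse in R.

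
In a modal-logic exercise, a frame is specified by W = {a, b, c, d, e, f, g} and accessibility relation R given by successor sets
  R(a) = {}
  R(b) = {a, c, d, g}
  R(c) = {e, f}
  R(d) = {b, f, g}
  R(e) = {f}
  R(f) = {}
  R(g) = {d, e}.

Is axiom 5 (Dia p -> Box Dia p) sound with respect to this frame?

No

By correspondence theory, 5 is valid on a frame iff R is Euclidean.
Euclidean: no — b R a and b R c, but not a R c.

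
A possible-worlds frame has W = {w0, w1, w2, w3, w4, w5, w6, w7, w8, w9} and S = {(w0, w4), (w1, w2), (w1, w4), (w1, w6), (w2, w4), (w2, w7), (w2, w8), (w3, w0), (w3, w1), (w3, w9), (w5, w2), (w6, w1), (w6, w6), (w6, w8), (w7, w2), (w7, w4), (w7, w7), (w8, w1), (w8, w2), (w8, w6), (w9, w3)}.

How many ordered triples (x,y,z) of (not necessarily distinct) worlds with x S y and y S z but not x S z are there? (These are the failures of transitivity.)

Enumerating: (w1,w2,w7), (w1,w2,w8), (w1,w6,w1), (w1,w6,w8), (w2,w7,w2), (w2,w8,w1), (w2,w8,w2), (w2,w8,w6), (w3,w0,w4), (w3,w1,w2), (w3,w1,w4), (w3,w1,w6), … and 16 more.
Total: 28.

28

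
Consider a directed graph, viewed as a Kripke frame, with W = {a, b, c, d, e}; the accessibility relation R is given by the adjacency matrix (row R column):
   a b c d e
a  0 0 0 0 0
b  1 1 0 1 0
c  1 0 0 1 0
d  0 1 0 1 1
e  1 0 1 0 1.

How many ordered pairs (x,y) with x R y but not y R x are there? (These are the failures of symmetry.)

Enumerating: (b,a), (c,a), (c,d), (d,e), (e,a), (e,c).

6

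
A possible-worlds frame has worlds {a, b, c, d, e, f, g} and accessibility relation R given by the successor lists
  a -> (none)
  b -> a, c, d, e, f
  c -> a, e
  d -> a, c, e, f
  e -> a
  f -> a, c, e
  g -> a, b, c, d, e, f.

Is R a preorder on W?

Reflexive: no — a is not related to itself.
Transitive: yes — every two-step R-path is closed by a direct edge.
So R is not a preorder.

No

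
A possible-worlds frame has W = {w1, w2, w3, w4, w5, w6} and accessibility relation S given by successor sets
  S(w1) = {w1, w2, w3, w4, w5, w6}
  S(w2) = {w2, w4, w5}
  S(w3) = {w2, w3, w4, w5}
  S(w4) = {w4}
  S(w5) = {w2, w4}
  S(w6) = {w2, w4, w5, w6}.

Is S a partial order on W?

Reflexive: no — w5 is not related to itself.
Transitive: no — w5 S w2 and w2 S w5, but not w5 S w5.
Antisymmetric: no — w2 S w5 and w5 S w2 with w2 ≠ w5.
So S is not a partial order.

No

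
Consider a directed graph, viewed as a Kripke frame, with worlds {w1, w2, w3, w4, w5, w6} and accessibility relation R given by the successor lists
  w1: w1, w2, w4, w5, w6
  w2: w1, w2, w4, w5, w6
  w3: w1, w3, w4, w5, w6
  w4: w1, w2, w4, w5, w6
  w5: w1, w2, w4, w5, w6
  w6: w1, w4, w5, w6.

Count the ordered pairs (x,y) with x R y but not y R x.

5

Enumerating: (w2,w6), (w3,w1), (w3,w4), (w3,w5), (w3,w6).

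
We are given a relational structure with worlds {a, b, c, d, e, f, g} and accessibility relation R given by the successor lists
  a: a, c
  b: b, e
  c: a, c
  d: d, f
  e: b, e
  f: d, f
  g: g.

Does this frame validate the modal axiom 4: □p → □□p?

Axiom 4 corresponds to the accessibility relation being transitive.
Transitive: yes — every two-step R-path is closed by a direct edge.

Yes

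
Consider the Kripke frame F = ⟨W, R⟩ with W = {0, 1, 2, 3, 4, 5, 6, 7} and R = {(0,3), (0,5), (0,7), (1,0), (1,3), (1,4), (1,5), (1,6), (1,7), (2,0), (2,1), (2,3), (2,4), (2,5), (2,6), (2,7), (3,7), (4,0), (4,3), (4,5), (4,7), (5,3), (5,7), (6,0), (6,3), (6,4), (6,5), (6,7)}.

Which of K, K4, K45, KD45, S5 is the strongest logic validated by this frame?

Transitive (axiom 4): yes — every two-step R-path is closed by a direct edge.
Euclidean (axiom 5): no — 0 R 3 and 0 R 5, but not 3 R 5.
Serial (axiom D): no — 7 has no R-successor.
Reflexive (axiom T): no — 0 is not related to itself.
So F validates K, K4; K45 would additionally require R to be Euclidean. The strongest is K4.

K4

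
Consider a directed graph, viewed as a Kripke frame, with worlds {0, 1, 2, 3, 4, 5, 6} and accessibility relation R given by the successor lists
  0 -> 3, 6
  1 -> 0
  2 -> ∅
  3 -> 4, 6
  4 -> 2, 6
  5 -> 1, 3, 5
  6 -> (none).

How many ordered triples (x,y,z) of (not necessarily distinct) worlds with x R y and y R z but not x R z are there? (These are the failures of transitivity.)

Enumerating: (0,3,4), (1,0,3), (1,0,6), (3,4,2), (5,1,0), (5,3,4), (5,3,6).

7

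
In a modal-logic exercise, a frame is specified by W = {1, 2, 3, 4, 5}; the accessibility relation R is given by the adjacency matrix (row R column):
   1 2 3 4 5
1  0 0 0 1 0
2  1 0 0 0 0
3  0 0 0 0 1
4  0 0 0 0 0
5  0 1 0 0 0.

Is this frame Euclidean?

No

Euclidean: no — 1 R 4 and 1 R 4, but not 4 R 4.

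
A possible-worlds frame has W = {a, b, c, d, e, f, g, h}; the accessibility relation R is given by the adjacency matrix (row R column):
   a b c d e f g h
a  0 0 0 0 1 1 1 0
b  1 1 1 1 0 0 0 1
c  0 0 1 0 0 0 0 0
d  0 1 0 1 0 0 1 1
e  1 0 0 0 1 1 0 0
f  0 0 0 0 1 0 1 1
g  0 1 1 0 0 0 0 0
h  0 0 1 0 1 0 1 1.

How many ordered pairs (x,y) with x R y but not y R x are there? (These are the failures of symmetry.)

Enumerating: (a,f), (a,g), (b,a), (b,c), (b,h), (d,g), (d,h), (f,g), (f,h), (g,b), (g,c), (h,c), (h,e), (h,g).

14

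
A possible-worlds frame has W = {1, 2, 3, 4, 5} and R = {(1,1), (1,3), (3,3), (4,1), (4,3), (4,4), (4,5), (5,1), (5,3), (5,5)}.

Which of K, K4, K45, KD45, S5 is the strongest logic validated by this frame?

K4

Transitive (axiom 4): yes — every two-step R-path is closed by a direct edge.
Euclidean (axiom 5): no — 4 R 1 and 4 R 5, but not 1 R 5.
Serial (axiom D): no — 2 has no R-successor.
Reflexive (axiom T): no — 2 is not related to itself.
So F validates K, K4; K45 would additionally require R to be Euclidean. The strongest is K4.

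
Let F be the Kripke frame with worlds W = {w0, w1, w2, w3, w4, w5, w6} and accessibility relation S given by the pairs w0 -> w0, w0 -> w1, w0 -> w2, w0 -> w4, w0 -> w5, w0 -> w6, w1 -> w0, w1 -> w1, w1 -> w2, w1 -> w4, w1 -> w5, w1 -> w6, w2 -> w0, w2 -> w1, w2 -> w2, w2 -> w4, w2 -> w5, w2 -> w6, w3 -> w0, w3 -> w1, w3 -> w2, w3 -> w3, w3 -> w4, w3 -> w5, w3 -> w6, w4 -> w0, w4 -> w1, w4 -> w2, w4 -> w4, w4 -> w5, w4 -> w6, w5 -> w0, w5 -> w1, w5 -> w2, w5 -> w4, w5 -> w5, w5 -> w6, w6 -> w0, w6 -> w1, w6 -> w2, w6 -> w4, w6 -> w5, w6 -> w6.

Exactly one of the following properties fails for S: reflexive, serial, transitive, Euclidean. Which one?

Euclidean

Reflexive: yes — every world is S-related to itself.
Serial: yes — every world has a successor (e.g. w0 S w0).
Transitive: yes — every two-step S-path is closed by a direct edge.
Euclidean: no — w3 S w0 and w3 S w3, but not w0 S w3.
Only Euclidean fails.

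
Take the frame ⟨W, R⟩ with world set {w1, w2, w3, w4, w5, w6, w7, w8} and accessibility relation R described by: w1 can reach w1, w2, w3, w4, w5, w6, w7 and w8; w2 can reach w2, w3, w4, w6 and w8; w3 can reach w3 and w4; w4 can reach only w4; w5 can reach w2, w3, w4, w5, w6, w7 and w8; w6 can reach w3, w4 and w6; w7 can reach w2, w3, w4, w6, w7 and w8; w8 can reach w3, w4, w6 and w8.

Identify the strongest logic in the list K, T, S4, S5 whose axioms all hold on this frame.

Reflexive (axiom T): yes — every world is R-related to itself.
Transitive (axiom 4): yes — every two-step R-path is closed by a direct edge.
Euclidean (axiom 5): no — w1 R w2 and w1 R w5, but not w2 R w5.
So F validates K, T, S4; S5 would additionally require R to be Euclidean. The strongest is S4.

S4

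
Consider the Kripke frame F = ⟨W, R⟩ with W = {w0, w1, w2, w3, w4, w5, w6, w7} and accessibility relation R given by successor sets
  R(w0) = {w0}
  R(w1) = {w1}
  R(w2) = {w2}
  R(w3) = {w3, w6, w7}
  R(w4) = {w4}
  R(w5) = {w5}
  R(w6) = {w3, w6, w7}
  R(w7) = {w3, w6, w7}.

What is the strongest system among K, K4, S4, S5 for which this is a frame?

Transitive (axiom 4): yes — every two-step R-path is closed by a direct edge.
Reflexive (axiom T): yes — every world is R-related to itself.
Euclidean (axiom 5): yes — any two successors of a common world are R-related.
So F validates K, K4, S4, S5. The strongest is S5.

S5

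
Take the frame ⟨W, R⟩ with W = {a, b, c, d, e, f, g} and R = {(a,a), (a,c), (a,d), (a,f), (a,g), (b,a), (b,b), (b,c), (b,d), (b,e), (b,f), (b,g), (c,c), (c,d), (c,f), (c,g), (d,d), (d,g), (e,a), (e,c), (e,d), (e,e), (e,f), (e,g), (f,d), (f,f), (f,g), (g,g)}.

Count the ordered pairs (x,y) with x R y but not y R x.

21

Enumerating: (a,c), (a,d), (a,f), (a,g), (b,a), (b,c), (b,d), (b,e), (b,f), (b,g), (c,d), (c,f), … and 9 more.
Total: 21.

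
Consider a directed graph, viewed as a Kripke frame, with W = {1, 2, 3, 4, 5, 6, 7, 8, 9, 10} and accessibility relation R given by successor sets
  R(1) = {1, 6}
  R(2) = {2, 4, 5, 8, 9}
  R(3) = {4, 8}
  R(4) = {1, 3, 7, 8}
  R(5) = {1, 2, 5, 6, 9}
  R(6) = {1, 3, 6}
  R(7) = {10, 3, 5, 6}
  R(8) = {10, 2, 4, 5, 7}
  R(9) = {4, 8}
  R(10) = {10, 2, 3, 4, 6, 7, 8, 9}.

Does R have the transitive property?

No

Transitive: no — 1 R 6 and 6 R 3, but not 1 R 3.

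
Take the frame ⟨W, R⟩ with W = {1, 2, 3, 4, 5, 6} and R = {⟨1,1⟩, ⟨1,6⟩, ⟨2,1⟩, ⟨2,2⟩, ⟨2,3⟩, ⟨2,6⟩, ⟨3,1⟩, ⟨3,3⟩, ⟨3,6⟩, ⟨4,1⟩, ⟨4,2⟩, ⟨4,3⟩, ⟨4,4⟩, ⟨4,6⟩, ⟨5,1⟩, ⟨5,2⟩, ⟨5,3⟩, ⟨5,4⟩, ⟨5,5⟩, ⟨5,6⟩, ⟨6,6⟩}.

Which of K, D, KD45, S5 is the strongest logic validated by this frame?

D

Serial (axiom D): yes — every world has a successor (e.g. 1 R 1).
Euclidean (axiom 5): no — 2 R 1 and 2 R 3, but not 1 R 3.
Transitive (axiom 4): yes — every two-step R-path is closed by a direct edge.
Reflexive (axiom T): yes — every world is R-related to itself.
So F validates K, D; KD45 would additionally require R to be Euclidean. The strongest is D.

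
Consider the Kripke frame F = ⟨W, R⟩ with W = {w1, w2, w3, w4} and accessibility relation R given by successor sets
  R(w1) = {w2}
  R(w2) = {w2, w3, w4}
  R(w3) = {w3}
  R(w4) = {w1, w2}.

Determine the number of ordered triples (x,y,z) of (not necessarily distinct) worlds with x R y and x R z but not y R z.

6

Enumerating: (w2,w3,w2), (w2,w3,w4), (w2,w4,w3), (w2,w4,w4), (w4,w1,w1), (w4,w2,w1).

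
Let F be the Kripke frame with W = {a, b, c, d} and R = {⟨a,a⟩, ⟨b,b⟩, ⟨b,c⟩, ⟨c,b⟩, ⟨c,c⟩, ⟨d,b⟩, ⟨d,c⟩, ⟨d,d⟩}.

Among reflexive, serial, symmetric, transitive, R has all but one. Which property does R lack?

symmetric

Reflexive: yes — every world is R-related to itself.
Serial: yes — every world has a successor (e.g. a R a).
Symmetric: no — d R b but not b R d.
Transitive: yes — every two-step R-path is closed by a direct edge.
Only symmetric fails.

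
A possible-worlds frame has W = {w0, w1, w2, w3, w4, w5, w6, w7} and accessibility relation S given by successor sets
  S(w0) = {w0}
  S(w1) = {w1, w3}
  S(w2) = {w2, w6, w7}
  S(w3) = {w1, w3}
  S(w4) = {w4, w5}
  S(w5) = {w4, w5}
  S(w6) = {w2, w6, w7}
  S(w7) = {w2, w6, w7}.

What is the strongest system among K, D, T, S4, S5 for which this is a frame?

Serial (axiom D): yes — every world has a successor (e.g. w0 S w0).
Reflexive (axiom T): yes — every world is S-related to itself.
Transitive (axiom 4): yes — every two-step S-path is closed by a direct edge.
Euclidean (axiom 5): yes — any two successors of a common world are S-related.
So F validates K, D, T, S4, S5. The strongest is S5.

S5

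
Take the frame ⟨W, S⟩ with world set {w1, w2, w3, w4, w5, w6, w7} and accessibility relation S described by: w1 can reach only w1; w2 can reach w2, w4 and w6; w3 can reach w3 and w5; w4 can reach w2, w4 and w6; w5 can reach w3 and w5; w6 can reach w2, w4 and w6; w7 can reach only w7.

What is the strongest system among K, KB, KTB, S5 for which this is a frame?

Symmetric (axiom B): yes — every pair in S has its reverse in S.
Reflexive (axiom T): yes — every world is S-related to itself.
Euclidean (axiom 5): yes — any two successors of a common world are S-related.
So F validates K, KB, KTB, S5. The strongest is S5.

S5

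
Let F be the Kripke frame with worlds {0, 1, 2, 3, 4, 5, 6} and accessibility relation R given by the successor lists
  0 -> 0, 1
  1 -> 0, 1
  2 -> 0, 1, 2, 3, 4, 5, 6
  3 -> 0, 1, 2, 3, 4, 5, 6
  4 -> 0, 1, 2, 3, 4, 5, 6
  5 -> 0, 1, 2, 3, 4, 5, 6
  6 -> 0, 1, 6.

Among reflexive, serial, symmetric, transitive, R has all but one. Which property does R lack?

Reflexive: yes — every world is R-related to itself.
Serial: yes — every world has a successor (e.g. 0 R 0).
Symmetric: no — 2 R 0 but not 0 R 2.
Transitive: yes — every two-step R-path is closed by a direct edge.
Only symmetric fails.

symmetric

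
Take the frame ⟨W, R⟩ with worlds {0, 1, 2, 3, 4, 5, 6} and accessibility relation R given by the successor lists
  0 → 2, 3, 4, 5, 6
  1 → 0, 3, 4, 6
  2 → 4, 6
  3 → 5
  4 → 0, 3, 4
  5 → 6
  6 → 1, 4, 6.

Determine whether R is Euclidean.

No

Euclidean: no — 0 R 2 and 0 R 3, but not 2 R 3.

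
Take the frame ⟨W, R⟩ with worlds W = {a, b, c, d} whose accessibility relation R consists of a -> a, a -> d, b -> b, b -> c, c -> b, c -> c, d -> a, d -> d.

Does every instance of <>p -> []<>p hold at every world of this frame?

By correspondence theory, 5 is valid on a frame iff R is Euclidean.
Euclidean: yes — any two successors of a common world are R-related.

Yes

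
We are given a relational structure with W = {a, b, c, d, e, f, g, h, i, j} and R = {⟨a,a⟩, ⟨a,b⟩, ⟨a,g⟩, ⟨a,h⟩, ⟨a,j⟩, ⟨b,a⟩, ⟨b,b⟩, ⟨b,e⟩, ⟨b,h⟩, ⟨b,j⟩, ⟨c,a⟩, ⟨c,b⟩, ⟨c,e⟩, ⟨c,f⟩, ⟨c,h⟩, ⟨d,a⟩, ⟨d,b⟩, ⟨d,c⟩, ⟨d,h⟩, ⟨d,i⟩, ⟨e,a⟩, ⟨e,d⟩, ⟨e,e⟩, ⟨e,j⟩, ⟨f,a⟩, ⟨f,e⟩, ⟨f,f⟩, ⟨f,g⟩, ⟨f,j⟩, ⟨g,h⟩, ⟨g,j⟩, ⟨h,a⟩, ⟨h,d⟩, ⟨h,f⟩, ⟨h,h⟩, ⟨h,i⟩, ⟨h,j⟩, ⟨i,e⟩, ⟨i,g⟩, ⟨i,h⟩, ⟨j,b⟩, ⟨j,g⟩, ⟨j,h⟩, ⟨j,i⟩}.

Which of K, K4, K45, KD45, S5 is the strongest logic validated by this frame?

K

Transitive (axiom 4): no — a R b and b R e, but not a R e.
Euclidean (axiom 5): no — a R b and a R g, but not b R g.
Serial (axiom D): yes — every world has a successor (e.g. a R a).
Reflexive (axiom T): no — c is not related to itself.
So F validates K; K4 would additionally require R to be transitive. The strongest is K.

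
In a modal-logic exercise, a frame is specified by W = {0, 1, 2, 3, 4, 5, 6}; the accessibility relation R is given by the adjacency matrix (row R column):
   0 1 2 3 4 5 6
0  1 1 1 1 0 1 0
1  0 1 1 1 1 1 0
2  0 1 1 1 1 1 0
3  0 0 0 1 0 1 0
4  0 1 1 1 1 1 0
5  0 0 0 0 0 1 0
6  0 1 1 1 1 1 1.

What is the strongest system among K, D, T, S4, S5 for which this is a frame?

Serial (axiom D): yes — every world has a successor (e.g. 0 R 0).
Reflexive (axiom T): yes — every world is R-related to itself.
Transitive (axiom 4): no — 0 R 1 and 1 R 4, but not 0 R 4.
Euclidean (axiom 5): no — 0 R 3 and 0 R 1, but not 3 R 1.
So F validates K, D, T; S4 would additionally require R to be transitive. The strongest is T.

T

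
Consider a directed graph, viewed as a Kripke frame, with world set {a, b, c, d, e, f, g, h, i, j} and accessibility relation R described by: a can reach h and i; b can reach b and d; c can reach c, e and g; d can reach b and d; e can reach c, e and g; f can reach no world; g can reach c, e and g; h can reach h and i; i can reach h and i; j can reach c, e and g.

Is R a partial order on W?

Reflexive: no — a is not related to itself.
Transitive: yes — every two-step R-path is closed by a direct edge.
Antisymmetric: no — b R d and d R b with b ≠ d.
So R is not a partial order.

No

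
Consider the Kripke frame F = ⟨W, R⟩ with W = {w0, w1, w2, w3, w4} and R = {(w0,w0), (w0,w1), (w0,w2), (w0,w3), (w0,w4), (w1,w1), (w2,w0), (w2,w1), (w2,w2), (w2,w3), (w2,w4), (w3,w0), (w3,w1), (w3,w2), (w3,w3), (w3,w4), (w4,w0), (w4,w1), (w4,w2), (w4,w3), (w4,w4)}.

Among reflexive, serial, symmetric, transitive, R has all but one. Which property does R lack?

Reflexive: yes — every world is R-related to itself.
Serial: yes — every world has a successor (e.g. w0 R w0).
Symmetric: no — w0 R w1 but not w1 R w0.
Transitive: yes — every two-step R-path is closed by a direct edge.
Only symmetric fails.

symmetric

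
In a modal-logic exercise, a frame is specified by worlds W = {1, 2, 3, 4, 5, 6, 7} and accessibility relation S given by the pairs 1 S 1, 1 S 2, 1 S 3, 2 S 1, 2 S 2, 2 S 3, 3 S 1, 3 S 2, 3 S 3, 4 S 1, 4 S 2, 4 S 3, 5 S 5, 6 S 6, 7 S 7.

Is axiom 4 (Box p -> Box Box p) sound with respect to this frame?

Yes

Axiom 4 corresponds to the accessibility relation being transitive.
Transitive: yes — every two-step S-path is closed by a direct edge.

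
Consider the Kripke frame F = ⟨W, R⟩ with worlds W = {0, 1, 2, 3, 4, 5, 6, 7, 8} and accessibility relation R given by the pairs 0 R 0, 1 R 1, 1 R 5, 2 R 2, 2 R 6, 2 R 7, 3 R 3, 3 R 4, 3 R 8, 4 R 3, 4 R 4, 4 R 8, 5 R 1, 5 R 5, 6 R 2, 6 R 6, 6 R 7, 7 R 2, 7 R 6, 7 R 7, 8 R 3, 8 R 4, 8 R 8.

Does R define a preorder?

Yes

Reflexive: yes — every world is R-related to itself.
Transitive: yes — every two-step R-path is closed by a direct edge.
So R is a preorder.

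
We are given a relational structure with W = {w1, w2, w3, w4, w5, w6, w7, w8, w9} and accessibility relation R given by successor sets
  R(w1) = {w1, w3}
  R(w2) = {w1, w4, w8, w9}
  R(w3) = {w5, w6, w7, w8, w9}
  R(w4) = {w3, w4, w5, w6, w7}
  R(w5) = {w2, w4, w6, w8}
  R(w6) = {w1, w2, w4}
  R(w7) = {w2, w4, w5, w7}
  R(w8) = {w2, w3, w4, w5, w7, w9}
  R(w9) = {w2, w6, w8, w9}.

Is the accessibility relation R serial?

Yes

Serial: yes — every world has a successor (e.g. w1 R w1).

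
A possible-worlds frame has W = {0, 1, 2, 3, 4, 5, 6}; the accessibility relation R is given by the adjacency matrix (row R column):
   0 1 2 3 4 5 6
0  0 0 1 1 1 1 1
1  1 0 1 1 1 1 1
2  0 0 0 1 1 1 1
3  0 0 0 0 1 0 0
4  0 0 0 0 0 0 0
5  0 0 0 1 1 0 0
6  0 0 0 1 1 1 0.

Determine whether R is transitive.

Transitive: yes — every two-step R-path is closed by a direct edge.

Yes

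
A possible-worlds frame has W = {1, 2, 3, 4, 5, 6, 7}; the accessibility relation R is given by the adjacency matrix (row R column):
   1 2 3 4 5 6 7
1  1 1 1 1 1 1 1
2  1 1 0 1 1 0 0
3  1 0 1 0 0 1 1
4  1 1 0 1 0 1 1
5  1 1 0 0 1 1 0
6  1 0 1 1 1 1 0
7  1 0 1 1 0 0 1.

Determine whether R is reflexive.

Yes

Reflexive: yes — every world is R-related to itself.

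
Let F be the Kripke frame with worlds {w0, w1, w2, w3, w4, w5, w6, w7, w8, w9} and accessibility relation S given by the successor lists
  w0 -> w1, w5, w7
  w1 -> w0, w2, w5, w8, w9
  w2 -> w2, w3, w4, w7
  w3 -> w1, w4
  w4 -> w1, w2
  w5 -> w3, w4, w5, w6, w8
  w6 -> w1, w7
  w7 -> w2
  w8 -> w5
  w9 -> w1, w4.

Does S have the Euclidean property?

No

Euclidean: no — w0 S w1 and w0 S w7, but not w1 S w7.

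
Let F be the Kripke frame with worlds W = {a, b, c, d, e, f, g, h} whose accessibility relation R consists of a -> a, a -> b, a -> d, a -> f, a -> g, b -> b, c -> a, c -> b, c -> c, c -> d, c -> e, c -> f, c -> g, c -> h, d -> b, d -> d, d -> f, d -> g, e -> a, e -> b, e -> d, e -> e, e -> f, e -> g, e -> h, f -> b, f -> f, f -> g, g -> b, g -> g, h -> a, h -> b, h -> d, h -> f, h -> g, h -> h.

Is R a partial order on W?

Yes

Reflexive: yes — every world is R-related to itself.
Transitive: yes — every two-step R-path is closed by a direct edge.
Antisymmetric: yes — no distinct pair is related both ways.
So R is a partial order.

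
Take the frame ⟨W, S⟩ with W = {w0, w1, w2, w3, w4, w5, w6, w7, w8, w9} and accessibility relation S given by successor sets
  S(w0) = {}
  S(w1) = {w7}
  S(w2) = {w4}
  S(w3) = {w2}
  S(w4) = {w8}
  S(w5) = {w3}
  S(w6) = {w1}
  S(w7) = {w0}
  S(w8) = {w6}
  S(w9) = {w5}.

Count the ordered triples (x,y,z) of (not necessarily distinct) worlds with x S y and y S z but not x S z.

Enumerating: (w1,w7,w0), (w2,w4,w8), (w3,w2,w4), (w4,w8,w6), (w5,w3,w2), (w6,w1,w7), (w8,w6,w1), (w9,w5,w3).

8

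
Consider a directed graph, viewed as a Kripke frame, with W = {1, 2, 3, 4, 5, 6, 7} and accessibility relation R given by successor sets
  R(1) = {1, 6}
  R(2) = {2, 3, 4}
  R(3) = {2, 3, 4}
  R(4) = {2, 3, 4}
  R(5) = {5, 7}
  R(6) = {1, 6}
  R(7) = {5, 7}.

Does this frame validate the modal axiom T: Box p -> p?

By correspondence theory, T is valid on a frame iff R is reflexive.
Reflexive: yes — every world is R-related to itself.

Yes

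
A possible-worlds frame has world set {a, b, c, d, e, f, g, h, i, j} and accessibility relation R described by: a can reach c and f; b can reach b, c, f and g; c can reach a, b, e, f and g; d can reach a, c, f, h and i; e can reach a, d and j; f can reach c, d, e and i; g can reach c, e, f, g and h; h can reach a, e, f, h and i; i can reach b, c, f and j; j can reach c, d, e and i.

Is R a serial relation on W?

Serial: yes — every world has a successor (e.g. a R c).

Yes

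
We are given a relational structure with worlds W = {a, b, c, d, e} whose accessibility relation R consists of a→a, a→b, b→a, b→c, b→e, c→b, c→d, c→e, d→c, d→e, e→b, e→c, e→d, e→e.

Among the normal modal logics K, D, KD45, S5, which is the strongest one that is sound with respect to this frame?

Serial (axiom D): yes — every world has a successor (e.g. a R a).
Euclidean (axiom 5): no — b R a and b R c, but not a R c.
Transitive (axiom 4): no — a R b and b R c, but not a R c.
Reflexive (axiom T): no — b is not related to itself.
So F validates K, D; KD45 would additionally require R to be Euclidean and transitive. The strongest is D.

D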